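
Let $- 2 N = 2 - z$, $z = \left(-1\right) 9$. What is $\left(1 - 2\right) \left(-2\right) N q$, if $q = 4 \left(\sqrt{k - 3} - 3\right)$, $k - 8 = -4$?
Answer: $88$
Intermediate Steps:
$z = -9$
$k = 4$ ($k = 8 - 4 = 4$)
$N = - \frac{11}{2}$ ($N = - \frac{2 - -9}{2} = - \frac{2 + 9}{2} = \left(- \frac{1}{2}\right) 11 = - \frac{11}{2} \approx -5.5$)
$q = -8$ ($q = 4 \left(\sqrt{4 - 3} - 3\right) = 4 \left(\sqrt{1} - 3\right) = 4 \left(1 - 3\right) = 4 \left(-2\right) = -8$)
$\left(1 - 2\right) \left(-2\right) N q = \left(1 - 2\right) \left(-2\right) \left(- \frac{11}{2}\right) \left(-8\right) = \left(-1\right) \left(-2\right) \left(- \frac{11}{2}\right) \left(-8\right) = 2 \left(- \frac{11}{2}\right) \left(-8\right) = \left(-11\right) \left(-8\right) = 88$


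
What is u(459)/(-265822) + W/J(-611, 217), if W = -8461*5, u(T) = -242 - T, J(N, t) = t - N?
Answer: -5622509641/110050308 ≈ -51.090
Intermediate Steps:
W = -42305
u(459)/(-265822) + W/J(-611, 217) = (-242 - 1*459)/(-265822) - 42305/(217 - 1*(-611)) = (-242 - 459)*(-1/265822) - 42305/(217 + 611) = -701*(-1/265822) - 42305/828 = 701/265822 - 42305*1/828 = 701/265822 - 42305/828 = -5622509641/110050308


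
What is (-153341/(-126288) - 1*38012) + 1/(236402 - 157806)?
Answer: -94321214822063/2481432912 ≈ -38011.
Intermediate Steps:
(-153341/(-126288) - 1*38012) + 1/(236402 - 157806) = (-153341*(-1/126288) - 38012) + 1/78596 = (153341/126288 - 38012) + 1/78596 = -4800306115/126288 + 1/78596 = -94321214822063/2481432912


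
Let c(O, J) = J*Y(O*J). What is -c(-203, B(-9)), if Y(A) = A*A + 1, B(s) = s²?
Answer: -21900152250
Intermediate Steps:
Y(A) = 1 + A² (Y(A) = A² + 1 = 1 + A²)
c(O, J) = J*(1 + J²*O²) (c(O, J) = J*(1 + (O*J)²) = J*(1 + (J*O)²) = J*(1 + J²*O²))
-c(-203, B(-9)) = -((-9)² + ((-9)²)³*(-203)²) = -(81 + 81³*41209) = -(81 + 531441*41209) = -(81 + 21900152169) = -1*21900152250 = -21900152250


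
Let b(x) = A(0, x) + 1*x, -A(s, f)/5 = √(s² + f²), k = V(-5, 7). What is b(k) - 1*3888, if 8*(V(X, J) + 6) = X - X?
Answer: -3924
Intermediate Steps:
V(X, J) = -6 (V(X, J) = -6 + (X - X)/8 = -6 + (⅛)*0 = -6 + 0 = -6)
k = -6
A(s, f) = -5*√(f² + s²) (A(s, f) = -5*√(s² + f²) = -5*√(f² + s²))
b(x) = x - 5*√(x²) (b(x) = -5*√(x² + 0²) + 1*x = -5*√(x² + 0) + x = -5*√(x²) + x = x - 5*√(x²))
b(k) - 1*3888 = (-6 - 5*√((-6)²)) - 1*3888 = (-6 - 5*√36) - 3888 = (-6 - 5*6) - 3888 = (-6 - 30) - 3888 = -36 - 3888 = -3924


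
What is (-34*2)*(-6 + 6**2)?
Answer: -2040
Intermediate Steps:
(-34*2)*(-6 + 6**2) = -68*(-6 + 36) = -68*30 = -2040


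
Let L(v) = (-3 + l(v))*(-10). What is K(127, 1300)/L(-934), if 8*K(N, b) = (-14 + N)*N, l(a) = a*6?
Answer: 14351/448560 ≈ 0.031994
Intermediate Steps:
l(a) = 6*a
K(N, b) = N*(-14 + N)/8 (K(N, b) = ((-14 + N)*N)/8 = (N*(-14 + N))/8 = N*(-14 + N)/8)
L(v) = 30 - 60*v (L(v) = (-3 + 6*v)*(-10) = 30 - 60*v)
K(127, 1300)/L(-934) = ((1/8)*127*(-14 + 127))/(30 - 60*(-934)) = ((1/8)*127*113)/(30 + 56040) = (14351/8)/56070 = (14351/8)*(1/56070) = 14351/448560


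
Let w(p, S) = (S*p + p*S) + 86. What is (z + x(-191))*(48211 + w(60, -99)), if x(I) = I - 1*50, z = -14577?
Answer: -539627106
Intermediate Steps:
x(I) = -50 + I (x(I) = I - 50 = -50 + I)
w(p, S) = 86 + 2*S*p (w(p, S) = (S*p + S*p) + 86 = 2*S*p + 86 = 86 + 2*S*p)
(z + x(-191))*(48211 + w(60, -99)) = (-14577 + (-50 - 191))*(48211 + (86 + 2*(-99)*60)) = (-14577 - 241)*(48211 + (86 - 11880)) = -14818*(48211 - 11794) = -14818*36417 = -539627106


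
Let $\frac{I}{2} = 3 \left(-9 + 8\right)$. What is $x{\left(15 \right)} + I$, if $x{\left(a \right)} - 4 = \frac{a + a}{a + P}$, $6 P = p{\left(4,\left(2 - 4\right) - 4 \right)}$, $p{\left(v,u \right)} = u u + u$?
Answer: $- \frac{1}{2} \approx -0.5$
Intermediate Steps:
$p{\left(v,u \right)} = u + u^{2}$ ($p{\left(v,u \right)} = u^{2} + u = u + u^{2}$)
$P = 5$ ($P = \frac{\left(\left(2 - 4\right) - 4\right) \left(1 + \left(\left(2 - 4\right) - 4\right)\right)}{6} = \frac{\left(-2 - 4\right) \left(1 - 6\right)}{6} = \frac{\left(-6\right) \left(1 - 6\right)}{6} = \frac{\left(-6\right) \left(-5\right)}{6} = \frac{1}{6} \cdot 30 = 5$)
$x{\left(a \right)} = 4 + \frac{2 a}{5 + a}$ ($x{\left(a \right)} = 4 + \frac{a + a}{a + 5} = 4 + \frac{2 a}{5 + a}$)
$I = -6$ ($I = 2 \cdot 3 \left(-9 + 8\right) = 2 \cdot 3 \left(-1\right) = 2 \left(-3\right) = -6$)
$x{\left(15 \right)} + I = \frac{2 \left(10 + 3 \cdot 15\right)}{5 + 15} - 6 = \frac{2 \left(10 + 45\right)}{20} - 6 = 2 \cdot \frac{1}{20} \cdot 55 - 6 = \frac{11}{2} - 6 = - \frac{1}{2}$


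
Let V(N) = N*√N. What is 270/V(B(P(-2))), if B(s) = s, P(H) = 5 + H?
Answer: 30*√3 ≈ 51.962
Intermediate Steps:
V(N) = N^(3/2)
270/V(B(P(-2))) = 270/((5 - 2)^(3/2)) = 270/(3^(3/2)) = 270/((3*√3)) = 270*(√3/9) = 30*√3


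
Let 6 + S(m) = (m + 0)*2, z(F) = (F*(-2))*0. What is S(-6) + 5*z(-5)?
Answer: -18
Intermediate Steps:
z(F) = 0 (z(F) = -2*F*0 = 0)
S(m) = -6 + 2*m (S(m) = -6 + (m + 0)*2 = -6 + m*2 = -6 + 2*m)
S(-6) + 5*z(-5) = (-6 + 2*(-6)) + 5*0 = (-6 - 12) + 0 = -18 + 0 = -18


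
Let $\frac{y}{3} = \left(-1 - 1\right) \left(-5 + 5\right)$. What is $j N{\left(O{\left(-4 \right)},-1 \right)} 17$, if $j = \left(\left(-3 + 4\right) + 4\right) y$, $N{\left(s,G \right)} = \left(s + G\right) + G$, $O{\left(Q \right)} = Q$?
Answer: $0$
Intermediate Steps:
$y = 0$ ($y = 3 \left(-1 - 1\right) \left(-5 + 5\right) = 3 \left(\left(-2\right) 0\right) = 3 \cdot 0 = 0$)
$N{\left(s,G \right)} = s + 2 G$ ($N{\left(s,G \right)} = \left(G + s\right) + G = s + 2 G$)
$j = 0$ ($j = \left(\left(-3 + 4\right) + 4\right) 0 = \left(1 + 4\right) 0 = 5 \cdot 0 = 0$)
$j N{\left(O{\left(-4 \right)},-1 \right)} 17 = 0 \left(-4 + 2 \left(-1\right)\right) 17 = 0 \left(-4 - 2\right) 17 = 0 \left(-6\right) 17 = 0 \cdot 17 = 0$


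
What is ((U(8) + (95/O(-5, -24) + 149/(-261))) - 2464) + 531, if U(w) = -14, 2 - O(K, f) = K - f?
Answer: -8666167/4437 ≈ -1953.2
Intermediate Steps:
O(K, f) = 2 + f - K (O(K, f) = 2 - (K - f) = 2 + (f - K) = 2 + f - K)
((U(8) + (95/O(-5, -24) + 149/(-261))) - 2464) + 531 = ((-14 + (95/(2 - 24 - 1*(-5)) + 149/(-261))) - 2464) + 531 = ((-14 + (95/(2 - 24 + 5) + 149*(-1/261))) - 2464) + 531 = ((-14 + (95/(-17) - 149/261)) - 2464) + 531 = ((-14 + (95*(-1/17) - 149/261)) - 2464) + 531 = ((-14 + (-95/17 - 149/261)) - 2464) + 531 = ((-14 - 27328/4437) - 2464) + 531 = (-89446/4437 - 2464) + 531 = -11022214/4437 + 531 = -8666167/4437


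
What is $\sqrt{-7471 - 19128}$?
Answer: $i \sqrt{26599} \approx 163.09 i$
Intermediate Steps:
$\sqrt{-7471 - 19128} = \sqrt{-26599} = i \sqrt{26599}$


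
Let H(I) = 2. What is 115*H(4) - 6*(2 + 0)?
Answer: 218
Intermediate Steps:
115*H(4) - 6*(2 + 0) = 115*2 - 6*(2 + 0) = 230 - 6*2 = 230 - 12 = 218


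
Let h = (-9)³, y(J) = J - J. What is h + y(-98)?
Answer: -729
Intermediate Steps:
y(J) = 0
h = -729
h + y(-98) = -729 + 0 = -729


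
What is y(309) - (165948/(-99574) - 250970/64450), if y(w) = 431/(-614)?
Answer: 957244786501/197018610010 ≈ 4.8587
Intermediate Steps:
y(w) = -431/614 (y(w) = 431*(-1/614) = -431/614)
y(309) - (165948/(-99574) - 250970/64450) = -431/614 - (165948/(-99574) - 250970/64450) = -431/614 - (165948*(-1/99574) - 250970*1/64450) = -431/614 - (-82974/49787 - 25097/6445) = -431/614 - 1*(-1784271769/320877215) = -431/614 + 1784271769/320877215 = 957244786501/197018610010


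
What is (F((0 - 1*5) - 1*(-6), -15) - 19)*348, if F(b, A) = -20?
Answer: -13572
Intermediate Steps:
(F((0 - 1*5) - 1*(-6), -15) - 19)*348 = (-20 - 19)*348 = -39*348 = -13572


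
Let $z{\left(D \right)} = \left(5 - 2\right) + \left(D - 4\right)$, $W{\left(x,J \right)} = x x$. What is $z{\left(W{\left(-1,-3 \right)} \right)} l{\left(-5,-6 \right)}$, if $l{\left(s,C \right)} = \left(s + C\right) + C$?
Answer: $0$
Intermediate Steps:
$l{\left(s,C \right)} = s + 2 C$ ($l{\left(s,C \right)} = \left(C + s\right) + C = s + 2 C$)
$W{\left(x,J \right)} = x^{2}$
$z{\left(D \right)} = -1 + D$ ($z{\left(D \right)} = 3 + \left(-4 + D\right) = -1 + D$)
$z{\left(W{\left(-1,-3 \right)} \right)} l{\left(-5,-6 \right)} = \left(-1 + \left(-1\right)^{2}\right) \left(-5 + 2 \left(-6\right)\right) = \left(-1 + 1\right) \left(-5 - 12\right) = 0 \left(-17\right) = 0$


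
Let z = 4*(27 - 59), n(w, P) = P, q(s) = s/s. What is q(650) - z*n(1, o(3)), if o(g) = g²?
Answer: 1153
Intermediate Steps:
q(s) = 1
z = -128 (z = 4*(-32) = -128)
q(650) - z*n(1, o(3)) = 1 - (-128)*3² = 1 - (-128)*9 = 1 - 1*(-1152) = 1 + 1152 = 1153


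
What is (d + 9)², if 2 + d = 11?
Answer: 324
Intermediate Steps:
d = 9 (d = -2 + 11 = 9)
(d + 9)² = (9 + 9)² = 18² = 324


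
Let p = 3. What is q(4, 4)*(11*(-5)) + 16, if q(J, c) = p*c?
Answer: -644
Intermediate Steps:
q(J, c) = 3*c
q(4, 4)*(11*(-5)) + 16 = (3*4)*(11*(-5)) + 16 = 12*(-55) + 16 = -660 + 16 = -644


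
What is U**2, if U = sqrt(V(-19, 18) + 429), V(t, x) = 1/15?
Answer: 6436/15 ≈ 429.07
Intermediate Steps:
V(t, x) = 1/15
U = 2*sqrt(24135)/15 (U = sqrt(1/15 + 429) = sqrt(6436/15) = 2*sqrt(24135)/15 ≈ 20.714)
U**2 = (2*sqrt(24135)/15)**2 = 6436/15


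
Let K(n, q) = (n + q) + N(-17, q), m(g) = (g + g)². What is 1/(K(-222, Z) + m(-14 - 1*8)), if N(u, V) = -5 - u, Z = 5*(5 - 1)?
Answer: 1/1746 ≈ 0.00057274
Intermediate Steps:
m(g) = 4*g² (m(g) = (2*g)² = 4*g²)
Z = 20 (Z = 5*4 = 20)
K(n, q) = 12 + n + q (K(n, q) = (n + q) + (-5 - 1*(-17)) = (n + q) + (-5 + 17) = (n + q) + 12 = 12 + n + q)
1/(K(-222, Z) + m(-14 - 1*8)) = 1/((12 - 222 + 20) + 4*(-14 - 1*8)²) = 1/(-190 + 4*(-14 - 8)²) = 1/(-190 + 4*(-22)²) = 1/(-190 + 4*484) = 1/(-190 + 1936) = 1/1746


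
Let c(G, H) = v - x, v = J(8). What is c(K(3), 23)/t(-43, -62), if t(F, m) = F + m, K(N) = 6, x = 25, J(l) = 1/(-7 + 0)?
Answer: 176/735 ≈ 0.23946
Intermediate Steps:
J(l) = -1/7 (J(l) = 1/(-7) = -1/7)
v = -1/7 ≈ -0.14286
c(G, H) = -176/7 (c(G, H) = -1/7 - 1*25 = -1/7 - 25 = -176/7)
c(K(3), 23)/t(-43, -62) = -176/(7*(-43 - 62)) = -176/7/(-105) = -176/7*(-1/105) = 176/735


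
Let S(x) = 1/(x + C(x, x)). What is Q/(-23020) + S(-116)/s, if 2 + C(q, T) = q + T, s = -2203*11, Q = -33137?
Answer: 28105314537/19524528100 ≈ 1.4395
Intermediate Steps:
s = -24233
C(q, T) = -2 + T + q (C(q, T) = -2 + (q + T) = -2 + (T + q) = -2 + T + q)
S(x) = 1/(-2 + 3*x) (S(x) = 1/(x + (-2 + x + x)) = 1/(x + (-2 + 2*x)) = 1/(-2 + 3*x))
Q/(-23020) + S(-116)/s = -33137/(-23020) + 1/((-2 + 3*(-116))*(-24233)) = -33137*(-1/23020) - 1/24233/(-2 - 348) = 33137/23020 - 1/24233/(-350) = 33137/23020 - 1/350*(-1/24233) = 33137/23020 + 1/8481550 = 28105314537/19524528100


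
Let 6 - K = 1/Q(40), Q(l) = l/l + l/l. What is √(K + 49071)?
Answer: √196306/2 ≈ 221.53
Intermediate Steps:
Q(l) = 2 (Q(l) = 1 + 1 = 2)
K = 11/2 (K = 6 - 1/2 = 6 - 1*½ = 6 - ½ = 11/2 ≈ 5.5000)
√(K + 49071) = √(11/2 + 49071) = √(98153/2) = √196306/2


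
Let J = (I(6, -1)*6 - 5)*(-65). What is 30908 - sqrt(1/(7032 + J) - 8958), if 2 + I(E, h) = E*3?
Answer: 30908 - I*sqrt(11176796945)/1117 ≈ 30908.0 - 94.647*I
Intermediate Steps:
I(E, h) = -2 + 3*E (I(E, h) = -2 + E*3 = -2 + 3*E)
J = -5915 (J = ((-2 + 3*6)*6 - 5)*(-65) = ((-2 + 18)*6 - 5)*(-65) = (16*6 - 5)*(-65) = (96 - 5)*(-65) = 91*(-65) = -5915)
30908 - sqrt(1/(7032 + J) - 8958) = 30908 - sqrt(1/(7032 - 5915) - 8958) = 30908 - sqrt(1/1117 - 8958) = 30908 - sqrt(-10006085/1117) = 30908 - I*sqrt(11176796945)/1117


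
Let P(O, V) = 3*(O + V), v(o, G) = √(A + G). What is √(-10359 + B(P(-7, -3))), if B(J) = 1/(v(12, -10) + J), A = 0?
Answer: √((310771 - 10359*I*√10)/(-30 + I*√10)) ≈ 0.e-5 - 101.78*I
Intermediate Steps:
v(o, G) = √G (v(o, G) = √(0 + G) = √G)
P(O, V) = 3*O + 3*V
B(J) = 1/(J + I*√10) (B(J) = 1/(√(-10) + J) = 1/(I*√10 + J) = 1/(J + I*√10))
√(-10359 + B(P(-7, -3))) = √(-10359 + 1/((3*(-7) + 3*(-3)) + I*√10)) = √(-10359 + 1/((-21 - 9) + I*√10)) = √(-10359 + 1/(-30 + I*√10))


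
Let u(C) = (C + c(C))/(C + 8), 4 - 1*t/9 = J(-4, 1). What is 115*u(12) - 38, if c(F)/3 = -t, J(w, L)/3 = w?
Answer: -2453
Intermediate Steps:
J(w, L) = 3*w
t = 144 (t = 36 - 27*(-4) = 36 - 9*(-12) = 36 + 108 = 144)
c(F) = -432 (c(F) = 3*(-1*144) = 3*(-144) = -432)
u(C) = (-432 + C)/(8 + C) (u(C) = (C - 432)/(C + 8) = (-432 + C)/(8 + C))
115*u(12) - 38 = 115*((-432 + 12)/(8 + 12)) - 38 = 115*(-420/20) - 38 = 115*((1/20)*(-420)) - 38 = 115*(-21) - 38 = -2415 - 38 = -2453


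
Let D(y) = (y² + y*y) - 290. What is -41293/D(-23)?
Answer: -41293/768 ≈ -53.767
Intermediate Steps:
D(y) = -290 + 2*y² (D(y) = (y² + y²) - 290 = 2*y² - 290 = -290 + 2*y²)
-41293/D(-23) = -41293/(-290 + 2*(-23)²) = -41293/(-290 + 2*529) = -41293/(-290 + 1058) = -41293/768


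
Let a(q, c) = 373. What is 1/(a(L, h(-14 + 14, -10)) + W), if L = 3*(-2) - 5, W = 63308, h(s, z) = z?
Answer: 1/63681 ≈ 1.5703e-5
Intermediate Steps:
L = -11 (L = -6 - 5 = -11)
1/(a(L, h(-14 + 14, -10)) + W) = 1/(373 + 63308) = 1/63681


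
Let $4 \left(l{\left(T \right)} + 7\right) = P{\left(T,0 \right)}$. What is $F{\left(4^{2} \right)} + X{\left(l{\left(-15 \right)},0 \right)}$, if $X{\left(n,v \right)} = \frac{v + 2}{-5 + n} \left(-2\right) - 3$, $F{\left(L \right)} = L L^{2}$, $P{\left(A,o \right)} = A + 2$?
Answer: $\frac{249689}{61} \approx 4093.3$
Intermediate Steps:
$P{\left(A,o \right)} = 2 + A$
$l{\left(T \right)} = - \frac{13}{2} + \frac{T}{4}$ ($l{\left(T \right)} = -7 + \frac{2 + T}{4} = -7 + \left(\frac{1}{2} + \frac{T}{4}\right) = - \frac{13}{2} + \frac{T}{4}$)
$F{\left(L \right)} = L^{3}$
$X{\left(n,v \right)} = -3 - \frac{2 \left(2 + v\right)}{-5 + n}$ ($X{\left(n,v \right)} = \frac{2 + v}{-5 + n} \left(-2\right) - 3 = - \frac{2 \left(2 + v\right)}{-5 + n} - 3 = -3 - \frac{2 \left(2 + v\right)}{-5 + n}$)
$F{\left(4^{2} \right)} + X{\left(l{\left(-15 \right)},0 \right)} = \left(4^{2}\right)^{3} + \frac{11 - 3 \left(- \frac{13}{2} + \frac{1}{4} \left(-15\right)\right) - 0}{-5 + \left(- \frac{13}{2} + \frac{1}{4} \left(-15\right)\right)} = 16^{3} + \frac{11 - 3 \left(- \frac{13}{2} - \frac{15}{4}\right) + 0}{-5 - \frac{41}{4}} = 4096 + \frac{11 - - \frac{123}{4} + 0}{-5 - \frac{41}{4}} = 4096 + \frac{11 + \frac{123}{4} + 0}{- \frac{61}{4}} = 4096 - \frac{167}{61} = \frac{249689}{61}$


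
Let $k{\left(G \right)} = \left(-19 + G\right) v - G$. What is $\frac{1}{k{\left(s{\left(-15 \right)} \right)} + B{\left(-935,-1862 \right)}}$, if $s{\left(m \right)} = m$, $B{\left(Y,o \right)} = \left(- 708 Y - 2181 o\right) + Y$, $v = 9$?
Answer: $\frac{1}{4721776} \approx 2.1178 \cdot 10^{-7}$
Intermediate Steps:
$B{\left(Y,o \right)} = - 2181 o - 707 Y$ ($B{\left(Y,o \right)} = \left(- 2181 o - 708 Y\right) + Y = - 2181 o - 707 Y$)
$k{\left(G \right)} = -171 + 8 G$ ($k{\left(G \right)} = \left(-19 + G\right) 9 - G = \left(-171 + 9 G\right) - G = -171 + 8 G$)
$\frac{1}{k{\left(s{\left(-15 \right)} \right)} + B{\left(-935,-1862 \right)}} = \frac{1}{\left(-171 + 8 \left(-15\right)\right) - -4722067} = \frac{1}{\left(-171 - 120\right) + \left(4061022 + 661045\right)} = \frac{1}{-291 + 4722067} = \frac{1}{4721776}$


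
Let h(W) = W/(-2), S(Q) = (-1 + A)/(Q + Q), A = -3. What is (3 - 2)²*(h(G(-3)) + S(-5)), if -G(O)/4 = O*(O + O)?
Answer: 182/5 ≈ 36.400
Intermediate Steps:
G(O) = -8*O² (G(O) = -4*O*(O + O) = -4*O*2*O = -8*O²)
S(Q) = -2/Q (S(Q) = (-1 - 3)/(Q + Q) = -4*1/(2*Q) = -2/Q)
h(W) = -W/2 (h(W) = W*(-½) = -W/2)
(3 - 2)²*(h(G(-3)) + S(-5)) = (3 - 2)²*(-(-4)*(-3)² - 2/(-5)) = 1²*(-(-4)*9 - 2*(-⅕)) = 1*(-½*(-72) + ⅖) = 1*(36 + ⅖) = 1*(182/5) = 182/5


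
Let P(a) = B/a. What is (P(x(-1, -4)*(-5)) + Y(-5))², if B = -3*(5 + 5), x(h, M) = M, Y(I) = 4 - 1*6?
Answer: 49/4 ≈ 12.250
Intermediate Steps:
Y(I) = -2 (Y(I) = 4 - 6 = -2)
B = -30 (B = -3*10 = -30)
P(a) = -30/a
(P(x(-1, -4)*(-5)) + Y(-5))² = (-30/((-4*(-5))) - 2)² = (-30/20 - 2)² = (-30*1/20 - 2)² = (-3/2 - 2)² = (-7/2)² = 49/4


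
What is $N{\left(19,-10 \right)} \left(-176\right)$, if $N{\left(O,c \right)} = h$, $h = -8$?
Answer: $1408$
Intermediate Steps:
$N{\left(O,c \right)} = -8$
$N{\left(19,-10 \right)} \left(-176\right) = \left(-8\right) \left(-176\right) = 1408$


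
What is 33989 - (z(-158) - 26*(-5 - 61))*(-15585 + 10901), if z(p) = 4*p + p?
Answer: 4371373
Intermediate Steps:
z(p) = 5*p
33989 - (z(-158) - 26*(-5 - 61))*(-15585 + 10901) = 33989 - (5*(-158) - 26*(-5 - 61))*(-15585 + 10901) = 33989 - (-790 - 26*(-66))*(-4684) = 33989 - (-790 + 1716)*(-4684) = 33989 - 926*(-4684) = 33989 - 1*(-4337384) = 33989 + 4337384 = 4371373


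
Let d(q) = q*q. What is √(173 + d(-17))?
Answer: √462 ≈ 21.494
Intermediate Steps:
d(q) = q²
√(173 + d(-17)) = √(173 + (-17)²) = √(173 + 289) = √462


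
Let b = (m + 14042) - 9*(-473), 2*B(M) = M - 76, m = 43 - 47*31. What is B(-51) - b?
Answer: -33897/2 ≈ -16949.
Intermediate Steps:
m = -1414 (m = 43 - 1457 = -1414)
B(M) = -38 + M/2 (B(M) = (M - 76)/2 = (-76 + M)/2 = -38 + M/2)
b = 16885 (b = (-1414 + 14042) - 9*(-473) = 12628 + 4257 = 16885)
B(-51) - b = (-38 + (1/2)*(-51)) - 1*16885 = (-38 - 51/2) - 16885 = -127/2 - 16885 = -33897/2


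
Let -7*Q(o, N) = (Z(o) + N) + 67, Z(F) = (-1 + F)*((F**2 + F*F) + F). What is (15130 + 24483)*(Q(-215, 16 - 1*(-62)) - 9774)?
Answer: 112354900823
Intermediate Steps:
Z(F) = (-1 + F)*(F + 2*F**2) (Z(F) = (-1 + F)*((F**2 + F**2) + F) = (-1 + F)*(2*F**2 + F) = (-1 + F)*(F + 2*F**2))
Q(o, N) = -67/7 - N/7 - o*(-1 - o + 2*o**2)/7 (Q(o, N) = -((o*(-1 - o + 2*o**2) + N) + 67)/7 = -((N + o*(-1 - o + 2*o**2)) + 67)/7 = -(67 + N + o*(-1 - o + 2*o**2))/7 = -67/7 - N/7 - o*(-1 - o + 2*o**2)/7)
(15130 + 24483)*(Q(-215, 16 - 1*(-62)) - 9774) = (15130 + 24483)*((-67/7 - (16 - 1*(-62))/7 + (1/7)*(-215)*(1 - 215 - 2*(-215)**2)) - 9774) = 39613*((-67/7 - (16 + 62)/7 + (1/7)*(-215)*(1 - 215 - 2*46225)) - 9774) = 39613*((-67/7 - 1/7*78 + (1/7)*(-215)*(1 - 215 - 92450)) - 9774) = 39613*((-67/7 - 78/7 + (1/7)*(-215)*(-92664)) - 9774) = 39613*((-67/7 - 78/7 + 19922760/7) - 9774) = 39613*(19922615/7 - 9774) = 39613*(19854197/7) = 112354900823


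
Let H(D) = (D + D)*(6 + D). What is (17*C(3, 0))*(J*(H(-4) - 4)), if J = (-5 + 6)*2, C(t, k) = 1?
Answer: -680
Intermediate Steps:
H(D) = 2*D*(6 + D) (H(D) = (2*D)*(6 + D) = 2*D*(6 + D))
J = 2 (J = 1*2 = 2)
(17*C(3, 0))*(J*(H(-4) - 4)) = (17*1)*(2*(2*(-4)*(6 - 4) - 4)) = 17*(2*(2*(-4)*2 - 4)) = 17*(2*(-16 - 4)) = 17*(2*(-20)) = 17*(-40) = -680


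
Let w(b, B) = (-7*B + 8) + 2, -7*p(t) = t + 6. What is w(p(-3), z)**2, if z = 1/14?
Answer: 361/4 ≈ 90.250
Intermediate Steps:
p(t) = -6/7 - t/7 (p(t) = -(t + 6)/7 = -(6 + t)/7 = -6/7 - t/7)
z = 1/14 ≈ 0.071429
w(b, B) = 10 - 7*B (w(b, B) = (8 - 7*B) + 2 = 10 - 7*B)
w(p(-3), z)**2 = (10 - 7*1/14)**2 = (10 - 1/2)**2 = (19/2)**2 = 361/4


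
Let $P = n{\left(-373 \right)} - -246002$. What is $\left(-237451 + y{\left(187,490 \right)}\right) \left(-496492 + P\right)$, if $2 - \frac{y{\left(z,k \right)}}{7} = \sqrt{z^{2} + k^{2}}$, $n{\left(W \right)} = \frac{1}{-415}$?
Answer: $\frac{24682371801387}{415} + \frac{727673457 \sqrt{275069}}{415} \approx 6.0395 \cdot 10^{10}$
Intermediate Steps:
$n{\left(W \right)} = - \frac{1}{415}$
$P = \frac{102090829}{415}$ ($P = - \frac{1}{415} - -246002 = - \frac{1}{415} + 246002 = \frac{102090829}{415} \approx 2.46 \cdot 10^{5}$)
$y{\left(z,k \right)} = 14 - 7 \sqrt{k^{2} + z^{2}}$ ($y{\left(z,k \right)} = 14 - 7 \sqrt{z^{2} + k^{2}} = 14 - 7 \sqrt{k^{2} + z^{2}}$)
$\left(-237451 + y{\left(187,490 \right)}\right) \left(-496492 + P\right) = \left(-237451 + \left(14 - 7 \sqrt{490^{2} + 187^{2}}\right)\right) \left(-496492 + \frac{102090829}{415}\right) = \left(-237451 + \left(14 - 7 \sqrt{240100 + 34969}\right)\right) \left(- \frac{103953351}{415}\right) = \left(-237451 + \left(14 - 7 \sqrt{275069}\right)\right) \left(- \frac{103953351}{415}\right) = \left(-237437 - 7 \sqrt{275069}\right) \left(- \frac{103953351}{415}\right) = \frac{24682371801387}{415} + \frac{727673457 \sqrt{275069}}{415}$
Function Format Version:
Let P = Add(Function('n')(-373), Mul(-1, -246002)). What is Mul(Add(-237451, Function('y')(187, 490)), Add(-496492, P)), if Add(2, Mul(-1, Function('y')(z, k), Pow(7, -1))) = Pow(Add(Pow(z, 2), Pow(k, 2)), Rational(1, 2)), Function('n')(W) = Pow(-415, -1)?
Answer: Add(Rational(24682371801387, 415), Mul(Rational(727673457, 415), Pow(275069, Rational(1, 2)))) ≈ 6.0395e+10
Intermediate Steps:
Function('n')(W) = Rational(-1, 415)
P = Rational(102090829, 415) (P = Add(Rational(-1, 415), Mul(-1, -246002)) = Add(Rational(-1, 415), 246002) = Rational(102090829, 415) ≈ 2.4600e+5)
Function('y')(z, k) = Add(14, Mul(-7, Pow(Add(Pow(k, 2), Pow(z, 2)), Rational(1, 2)))) (Function('y')(z, k) = Add(14, Mul(-7, Pow(Add(Pow(z, 2), Pow(k, 2)), Rational(1, 2)))) = Add(14, Mul(-7, Pow(Add(Pow(k, 2), Pow(z, 2)), Rational(1, 2)))))
Mul(Add(-237451, Function('y')(187, 490)), Add(-496492, P)) = Mul(Add(-237451, Add(14, Mul(-7, Pow(Add(Pow(490, 2), Pow(187, 2)), Rational(1, 2))))), Add(-496492, Rational(102090829, 415))) = Mul(Add(-237451, Add(14, Mul(-7, Pow(Add(240100, 34969), Rational(1, 2))))), Rational(-103953351, 415)) = Mul(Add(-237451, Add(14, Mul(-7, Pow(275069, Rational(1, 2))))), Rational(-103953351, 415)) = Mul(Add(-237437, Mul(-7, Pow(275069, Rational(1, 2)))), Rational(-103953351, 415)) = Add(Rational(24682371801387, 415), Mul(Rational(727673457, 415), Pow(275069, Rational(1, 2))))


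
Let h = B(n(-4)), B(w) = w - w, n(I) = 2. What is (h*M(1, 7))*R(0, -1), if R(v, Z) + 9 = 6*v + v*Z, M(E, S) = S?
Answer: 0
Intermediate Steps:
R(v, Z) = -9 + 6*v + Z*v (R(v, Z) = -9 + (6*v + v*Z) = -9 + (6*v + Z*v) = -9 + 6*v + Z*v)
B(w) = 0
h = 0
(h*M(1, 7))*R(0, -1) = (0*7)*(-9 + 6*0 - 1*0) = 0*(-9 + 0 + 0) = 0*(-9) = 0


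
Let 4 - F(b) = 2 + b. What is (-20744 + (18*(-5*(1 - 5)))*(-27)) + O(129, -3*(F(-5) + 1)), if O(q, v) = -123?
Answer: -30587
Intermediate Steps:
F(b) = 2 - b (F(b) = 4 - (2 + b) = 4 + (-2 - b) = 2 - b)
(-20744 + (18*(-5*(1 - 5)))*(-27)) + O(129, -3*(F(-5) + 1)) = (-20744 + (18*(-5*(1 - 5)))*(-27)) - 123 = (-20744 + (18*(-5*(-4)))*(-27)) - 123 = (-20744 + (18*20)*(-27)) - 123 = (-20744 + 360*(-27)) - 123 = (-20744 - 9720) - 123 = -30464 - 123 = -30587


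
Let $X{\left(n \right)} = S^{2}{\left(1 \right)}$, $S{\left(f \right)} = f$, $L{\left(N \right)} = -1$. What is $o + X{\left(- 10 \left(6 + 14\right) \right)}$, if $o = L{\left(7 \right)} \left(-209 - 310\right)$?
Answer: $520$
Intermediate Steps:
$X{\left(n \right)} = 1$ ($X{\left(n \right)} = 1^{2} = 1$)
$o = 519$ ($o = - (-209 - 310) = \left(-1\right) \left(-519\right) = 519$)
$o + X{\left(- 10 \left(6 + 14\right) \right)} = 519 + 1 = 520$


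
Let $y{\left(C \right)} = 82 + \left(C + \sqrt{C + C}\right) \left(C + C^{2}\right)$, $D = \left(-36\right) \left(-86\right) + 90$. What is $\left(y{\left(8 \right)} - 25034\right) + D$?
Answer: $-20902$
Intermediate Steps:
$D = 3186$ ($D = 3096 + 90 = 3186$)
$y{\left(C \right)} = 82 + \left(C + C^{2}\right) \left(C + \sqrt{2} \sqrt{C}\right)$ ($y{\left(C \right)} = 82 + \left(C + \sqrt{2 C}\right) \left(C + C^{2}\right) = 82 + \left(C + \sqrt{2} \sqrt{C}\right) \left(C + C^{2}\right) = 82 + \left(C + C^{2}\right) \left(C + \sqrt{2} \sqrt{C}\right)$)
$\left(y{\left(8 \right)} - 25034\right) + D = \left(\left(82 + 8^{2} + 8^{3} + \sqrt{2} \cdot 8^{\frac{3}{2}} + \sqrt{2} \cdot 8^{\frac{5}{2}}\right) - 25034\right) + 3186 = \left(\left(82 + 64 + 512 + \sqrt{2} \cdot 16 \sqrt{2} + \sqrt{2} \cdot 128 \sqrt{2}\right) - 25034\right) + 3186 = \left(\left(82 + 64 + 512 + 32 + 256\right) - 25034\right) + 3186 = \left(946 - 25034\right) + 3186 = -24088 + 3186 = -20902$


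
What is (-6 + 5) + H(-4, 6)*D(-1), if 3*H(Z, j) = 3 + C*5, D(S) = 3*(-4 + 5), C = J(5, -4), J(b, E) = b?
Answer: 27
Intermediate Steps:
C = 5
D(S) = 3 (D(S) = 3*1 = 3)
H(Z, j) = 28/3 (H(Z, j) = (3 + 5*5)/3 = (3 + 25)/3 = (1/3)*28 = 28/3)
(-6 + 5) + H(-4, 6)*D(-1) = (-6 + 5) + (28/3)*3 = -1 + 28 = 27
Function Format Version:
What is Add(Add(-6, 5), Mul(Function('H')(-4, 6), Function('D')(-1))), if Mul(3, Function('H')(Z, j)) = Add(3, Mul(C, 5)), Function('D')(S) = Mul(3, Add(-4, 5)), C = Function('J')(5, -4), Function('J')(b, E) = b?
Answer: 27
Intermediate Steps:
C = 5
Function('D')(S) = 3 (Function('D')(S) = Mul(3, 1) = 3)
Function('H')(Z, j) = Rational(28, 3) (Function('H')(Z, j) = Mul(Rational(1, 3), Add(3, Mul(5, 5))) = Mul(Rational(1, 3), Add(3, 25)) = Mul(Rational(1, 3), 28) = Rational(28, 3))
Add(Add(-6, 5), Mul(Function('H')(-4, 6), Function('D')(-1))) = Add(Add(-6, 5), Mul(Rational(28, 3), 3)) = Add(-1, 28) = 27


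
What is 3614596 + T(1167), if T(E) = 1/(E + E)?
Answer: 8436467065/2334 ≈ 3.6146e+6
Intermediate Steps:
T(E) = 1/(2*E)
3614596 + T(1167) = 3614596 + (½)/1167 = 3614596 + (½)*(1/1167) = 3614596 + 1/2334 = 8436467065/2334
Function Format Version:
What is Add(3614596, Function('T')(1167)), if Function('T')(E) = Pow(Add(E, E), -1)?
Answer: Rational(8436467065, 2334) ≈ 3.6146e+6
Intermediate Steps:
Function('T')(E) = Mul(Rational(1, 2), Pow(E, -1)) (Function('T')(E) = Pow(Mul(2, E), -1) = Mul(Rational(1, 2), Pow(E, -1)))
Add(3614596, Function('T')(1167)) = Add(3614596, Mul(Rational(1, 2), Pow(1167, -1))) = Add(3614596, Mul(Rational(1, 2), Rational(1, 1167))) = Add(3614596, Rational(1, 2334)) = Rational(8436467065, 2334)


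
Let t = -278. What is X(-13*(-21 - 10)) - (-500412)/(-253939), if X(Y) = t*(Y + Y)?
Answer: -56900104264/253939 ≈ -2.2407e+5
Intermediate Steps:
X(Y) = -556*Y (X(Y) = -278*(Y + Y) = -556*Y)
X(-13*(-21 - 10)) - (-500412)/(-253939) = -(-7228)*(-21 - 10) - (-500412)/(-253939) = -(-7228)*(-31) - (-500412)*(-1)/253939 = -556*403 - 1*500412/253939 = -224068 - 500412/253939 = -56900104264/253939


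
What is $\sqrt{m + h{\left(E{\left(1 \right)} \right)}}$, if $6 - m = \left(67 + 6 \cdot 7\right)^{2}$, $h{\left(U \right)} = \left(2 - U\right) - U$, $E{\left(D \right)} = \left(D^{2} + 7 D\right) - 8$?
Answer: $i \sqrt{11873} \approx 108.96 i$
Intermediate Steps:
$E{\left(D \right)} = -8 + D^{2} + 7 D$
$h{\left(U \right)} = 2 - 2 U$
$m = -11875$ ($m = 6 - \left(67 + 6 \cdot 7\right)^{2} = 6 - \left(67 + 42\right)^{2} = 6 - 109^{2} = 6 - 11881 = -11875$)
$\sqrt{m + h{\left(E{\left(1 \right)} \right)}} = \sqrt{-11875 + \left(2 - 2 \left(-8 + 1^{2} + 7 \cdot 1\right)\right)} = \sqrt{-11875 + \left(2 - 2 \left(-8 + 1 + 7\right)\right)} = \sqrt{-11875 + \left(2 - 0\right)} = \sqrt{-11875 + \left(2 + 0\right)} = \sqrt{-11875 + 2} = \sqrt{-11873} = i \sqrt{11873}$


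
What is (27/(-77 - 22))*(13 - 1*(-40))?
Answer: -159/11 ≈ -14.455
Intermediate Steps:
(27/(-77 - 22))*(13 - 1*(-40)) = (27/(-99))*(13 + 40) = (27*(-1/99))*53 = -3/11*53 = -159/11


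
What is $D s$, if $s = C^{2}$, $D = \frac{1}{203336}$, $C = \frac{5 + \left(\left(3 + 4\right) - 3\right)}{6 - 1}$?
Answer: $\frac{81}{5083400} \approx 1.5934 \cdot 10^{-5}$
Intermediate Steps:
$C = \frac{9}{5}$ ($C = \frac{5 + \left(7 - 3\right)}{5} = \left(5 + 4\right) \frac{1}{5} = 9 \cdot \frac{1}{5} = \frac{9}{5} \approx 1.8$)
$D = \frac{1}{203336} \approx 4.918 \cdot 10^{-6}$
$s = \frac{81}{25}$ ($s = \left(\frac{9}{5}\right)^{2} = \frac{81}{25} \approx 3.24$)
$D s = \frac{1}{203336} \cdot \frac{81}{25} = \frac{81}{5083400}$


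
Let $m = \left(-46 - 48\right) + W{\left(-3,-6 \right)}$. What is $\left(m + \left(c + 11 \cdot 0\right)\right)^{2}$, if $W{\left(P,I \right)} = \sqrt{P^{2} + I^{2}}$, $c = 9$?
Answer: $7270 - 510 \sqrt{5} \approx 6129.6$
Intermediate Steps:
$W{\left(P,I \right)} = \sqrt{I^{2} + P^{2}}$
$m = -94 + 3 \sqrt{5}$ ($m = \left(-46 - 48\right) + \sqrt{\left(-6\right)^{2} + \left(-3\right)^{2}} = -94 + \sqrt{36 + 9} = -94 + \sqrt{45} = -94 + 3 \sqrt{5} \approx -87.292$)
$\left(m + \left(c + 11 \cdot 0\right)\right)^{2} = \left(\left(-94 + 3 \sqrt{5}\right) + \left(9 + 11 \cdot 0\right)\right)^{2} = \left(\left(-94 + 3 \sqrt{5}\right) + \left(9 + 0\right)\right)^{2} = \left(\left(-94 + 3 \sqrt{5}\right) + 9\right)^{2} = \left(-85 + 3 \sqrt{5}\right)^{2}$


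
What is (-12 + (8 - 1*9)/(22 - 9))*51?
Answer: -8007/13 ≈ -615.92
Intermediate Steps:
(-12 + (8 - 1*9)/(22 - 9))*51 = (-12 + (8 - 9)/13)*51 = (-12 - 1*1/13)*51 = (-12 - 1/13)*51 = -157/13*51 = -8007/13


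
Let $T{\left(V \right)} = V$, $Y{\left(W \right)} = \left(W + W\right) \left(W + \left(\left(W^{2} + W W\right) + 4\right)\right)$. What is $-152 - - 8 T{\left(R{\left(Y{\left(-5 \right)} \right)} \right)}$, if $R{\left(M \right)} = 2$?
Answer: $-136$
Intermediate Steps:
$Y{\left(W \right)} = 2 W \left(4 + W + 2 W^{2}\right)$ ($Y{\left(W \right)} = 2 W \left(W + \left(\left(W^{2} + W^{2}\right) + 4\right)\right) = 2 W \left(W + \left(2 W^{2} + 4\right)\right) = 2 W \left(W + \left(4 + 2 W^{2}\right)\right) = 2 W \left(4 + W + 2 W^{2}\right)$)
$-152 - - 8 T{\left(R{\left(Y{\left(-5 \right)} \right)} \right)} = -152 - \left(-8\right) 2 = -152 - -16 = -152 + 16 = -136$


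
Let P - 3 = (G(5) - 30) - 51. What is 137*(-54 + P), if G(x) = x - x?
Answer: -18084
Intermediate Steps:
G(x) = 0
P = -78 (P = 3 + ((0 - 30) - 51) = 3 + (-30 - 51) = 3 - 81 = -78)
137*(-54 + P) = 137*(-54 - 78) = 137*(-132) = -18084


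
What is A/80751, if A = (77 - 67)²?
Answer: 100/80751 ≈ 0.0012384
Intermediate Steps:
A = 100 (A = 10² = 100)
A/80751 = 100/80751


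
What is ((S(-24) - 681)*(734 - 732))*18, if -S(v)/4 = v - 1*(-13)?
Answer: -22932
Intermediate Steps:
S(v) = -52 - 4*v (S(v) = -4*(v - 1*(-13)) = -4*(v + 13) = -4*(13 + v) = -52 - 4*v)
((S(-24) - 681)*(734 - 732))*18 = (((-52 - 4*(-24)) - 681)*(734 - 732))*18 = (((-52 + 96) - 681)*2)*18 = ((44 - 681)*2)*18 = -637*2*18 = -1274*18 = -22932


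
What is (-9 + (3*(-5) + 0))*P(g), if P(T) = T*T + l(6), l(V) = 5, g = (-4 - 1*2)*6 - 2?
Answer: -34776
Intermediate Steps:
g = -38 (g = (-4 - 2)*6 - 2 = -6*6 - 2 = -36 - 2 = -38)
P(T) = 5 + T**2 (P(T) = T*T + 5 = T**2 + 5 = 5 + T**2)
(-9 + (3*(-5) + 0))*P(g) = (-9 + (3*(-5) + 0))*(5 + (-38)**2) = (-9 + (-15 + 0))*(5 + 1444) = (-9 - 15)*1449 = -24*1449 = -34776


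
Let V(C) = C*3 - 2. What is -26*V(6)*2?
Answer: -832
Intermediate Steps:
V(C) = -2 + 3*C (V(C) = 3*C - 2 = -2 + 3*C)
-26*V(6)*2 = -26*(-2 + 3*6)*2 = -26*(-2 + 18)*2 = -26*16*2 = -416*2 = -832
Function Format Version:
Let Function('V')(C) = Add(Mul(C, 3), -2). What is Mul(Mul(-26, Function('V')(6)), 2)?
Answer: -832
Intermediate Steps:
Function('V')(C) = Add(-2, Mul(3, C)) (Function('V')(C) = Add(Mul(3, C), -2) = Add(-2, Mul(3, C)))
Mul(Mul(-26, Function('V')(6)), 2) = Mul(Mul(-26, Add(-2, Mul(3, 6))), 2) = Mul(Mul(-26, Add(-2, 18)), 2) = Mul(Mul(-26, 16), 2) = Mul(-416, 2) = -832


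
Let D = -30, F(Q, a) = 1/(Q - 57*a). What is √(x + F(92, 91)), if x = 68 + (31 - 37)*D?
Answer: √6437833105/5095 ≈ 15.748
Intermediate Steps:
x = 248 (x = 68 + (31 - 37)*(-30) = 68 - 6*(-30) = 68 + 180 = 248)
√(x + F(92, 91)) = √(248 + 1/(92 - 57*91)) = √(248 + 1/(92 - 5187)) = √(248 + 1/(-5095)) = √(248 - 1/5095) = √(1263559/5095) = √6437833105/5095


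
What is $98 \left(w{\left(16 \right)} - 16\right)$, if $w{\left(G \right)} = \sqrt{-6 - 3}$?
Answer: $-1568 + 294 i \approx -1568.0 + 294.0 i$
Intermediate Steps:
$w{\left(G \right)} = 3 i$ ($w{\left(G \right)} = \sqrt{-9} = 3 i$)
$98 \left(w{\left(16 \right)} - 16\right) = 98 \left(3 i - 16\right) = 98 \left(-16 + 3 i\right) = -1568 + 294 i$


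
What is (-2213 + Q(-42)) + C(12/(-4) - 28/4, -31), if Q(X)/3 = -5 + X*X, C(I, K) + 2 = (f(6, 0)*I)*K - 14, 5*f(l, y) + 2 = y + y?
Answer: 2924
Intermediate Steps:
f(l, y) = -2/5 + 2*y/5 (f(l, y) = -2/5 + (y + y)/5 = -2/5 + (2*y)/5 = -2/5 + 2*y/5)
C(I, K) = -16 - 2*I*K/5 (C(I, K) = -2 + (((-2/5 + (2/5)*0)*I)*K - 14) = -2 + (((-2/5 + 0)*I)*K - 14) = -2 + ((-2*I/5)*K - 14) = -2 + (-2*I*K/5 - 14) = -2 + (-14 - 2*I*K/5) = -16 - 2*I*K/5)
Q(X) = -15 + 3*X**2 (Q(X) = 3*(-5 + X*X) = 3*(-5 + X**2) = -15 + 3*X**2)
(-2213 + Q(-42)) + C(12/(-4) - 28/4, -31) = (-2213 + (-15 + 3*(-42)**2)) + (-16 - 2/5*(12/(-4) - 28/4)*(-31)) = (-2213 + (-15 + 3*1764)) + (-16 - 2/5*(12*(-1/4) - 28*1/4)*(-31)) = (-2213 + (-15 + 5292)) + (-16 - 2/5*(-3 - 7)*(-31)) = (-2213 + 5277) + (-16 - 2/5*(-10)*(-31)) = 3064 + (-16 - 124) = 3064 - 140 = 2924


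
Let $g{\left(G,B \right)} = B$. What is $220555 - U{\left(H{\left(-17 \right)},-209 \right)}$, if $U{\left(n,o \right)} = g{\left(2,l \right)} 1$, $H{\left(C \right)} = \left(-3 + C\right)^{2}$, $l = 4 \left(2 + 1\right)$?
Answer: $220543$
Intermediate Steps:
$l = 12$ ($l = 4 \cdot 3 = 12$)
$U{\left(n,o \right)} = 12$ ($U{\left(n,o \right)} = 12 \cdot 1 = 12$)
$220555 - U{\left(H{\left(-17 \right)},-209 \right)} = 220555 - 12 = 220543$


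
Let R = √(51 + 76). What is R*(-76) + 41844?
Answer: 41844 - 76*√127 ≈ 40988.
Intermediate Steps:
R = √127 ≈ 11.269
R*(-76) + 41844 = √127*(-76) + 41844 = -76*√127 + 41844 = 41844 - 76*√127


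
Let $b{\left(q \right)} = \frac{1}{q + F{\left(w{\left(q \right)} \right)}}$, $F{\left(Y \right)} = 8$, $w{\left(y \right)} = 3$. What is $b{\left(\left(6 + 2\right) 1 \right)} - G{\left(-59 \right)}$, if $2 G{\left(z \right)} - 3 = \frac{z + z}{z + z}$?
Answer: $- \frac{31}{16} \approx -1.9375$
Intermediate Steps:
$b{\left(q \right)} = \frac{1}{8 + q}$ ($b{\left(q \right)} = \frac{1}{q + 8} = \frac{1}{8 + q}$)
$G{\left(z \right)} = 2$ ($G{\left(z \right)} = \frac{3}{2} + \frac{\left(z + z\right) \frac{1}{z + z}}{2} = \frac{3}{2} + \frac{2 z \frac{1}{2 z}}{2} = \frac{3}{2} + \frac{1}{2} \cdot 1 = \frac{3}{2} + \frac{1}{2} = 2$)
$b{\left(\left(6 + 2\right) 1 \right)} - G{\left(-59 \right)} = \frac{1}{8 + \left(6 + 2\right) 1} - 2 = \frac{1}{8 + 8 \cdot 1} - 2 = \frac{1}{8 + 8} - 2 = \frac{1}{16} - 2 = - \frac{31}{16}$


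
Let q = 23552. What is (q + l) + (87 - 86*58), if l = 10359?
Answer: 29010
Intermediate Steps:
(q + l) + (87 - 86*58) = (23552 + 10359) + (87 - 86*58) = 33911 + (87 - 4988) = 33911 - 4901 = 29010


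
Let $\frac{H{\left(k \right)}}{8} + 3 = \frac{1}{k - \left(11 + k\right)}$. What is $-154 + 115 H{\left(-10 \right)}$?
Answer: $- \frac{32974}{11} \approx -2997.6$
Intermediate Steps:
$H{\left(k \right)} = - \frac{272}{11}$ ($H{\left(k \right)} = -24 + \frac{8}{k - \left(11 + k\right)} = -24 + \frac{8}{-11} = -24 + 8 \left(- \frac{1}{11}\right) = -24 - \frac{8}{11} = - \frac{272}{11}$)
$-154 + 115 H{\left(-10 \right)} = -154 + 115 \left(- \frac{272}{11}\right) = -154 - \frac{31280}{11} = - \frac{32974}{11}$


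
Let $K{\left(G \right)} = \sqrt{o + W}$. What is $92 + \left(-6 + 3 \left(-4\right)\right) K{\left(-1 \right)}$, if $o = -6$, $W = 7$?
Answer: $74$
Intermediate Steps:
$K{\left(G \right)} = 1$ ($K{\left(G \right)} = \sqrt{-6 + 7} = \sqrt{1} = 1$)
$92 + \left(-6 + 3 \left(-4\right)\right) K{\left(-1 \right)} = 92 + \left(-6 + 3 \left(-4\right)\right) 1 = 92 + \left(-6 - 12\right) 1 = 92 - 18 = 74$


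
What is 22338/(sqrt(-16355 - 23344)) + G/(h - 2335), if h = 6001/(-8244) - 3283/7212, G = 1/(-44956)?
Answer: 1238661/130090927809118 - 7446*I*sqrt(4411)/4411 ≈ 9.5215e-9 - 112.11*I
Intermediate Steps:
G = -1/44956 ≈ -2.2244e-5
h = -2931011/2477322 (h = 6001*(-1/8244) - 3283*1/7212 = -6001/8244 - 3283/7212 = -2931011/2477322 ≈ -1.1831)
22338/(sqrt(-16355 - 23344)) + G/(h - 2335) = 22338/(sqrt(-16355 - 23344)) - 1/(44956*(-2931011/2477322 - 2335)) = 22338/(sqrt(-39699)) - 1/(44956*(-5787477881/2477322)) = 22338/((3*I*sqrt(4411))) - 1/44956*(-2477322/5787477881) = 22338*(-I*sqrt(4411)/13233) + 1238661/130090927809118 = -7446*I*sqrt(4411)/4411 + 1238661/130090927809118 = 1238661/130090927809118 - 7446*I*sqrt(4411)/4411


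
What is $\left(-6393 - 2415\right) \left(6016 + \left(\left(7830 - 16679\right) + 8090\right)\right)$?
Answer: $-46303656$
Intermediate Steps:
$\left(-6393 - 2415\right) \left(6016 + \left(\left(7830 - 16679\right) + 8090\right)\right) = - 8808 \left(6016 + \left(-8849 + 8090\right)\right) = - 8808 \left(6016 - 759\right) = \left(-8808\right) 5257 = -46303656$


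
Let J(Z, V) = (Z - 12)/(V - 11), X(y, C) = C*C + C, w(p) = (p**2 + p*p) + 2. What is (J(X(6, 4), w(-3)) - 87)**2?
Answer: 600625/81 ≈ 7415.1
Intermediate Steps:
w(p) = 2 + 2*p**2 (w(p) = (p**2 + p**2) + 2 = 2*p**2 + 2 = 2 + 2*p**2)
X(y, C) = C + C**2 (X(y, C) = C**2 + C = C + C**2)
J(Z, V) = (-12 + Z)/(-11 + V)
(J(X(6, 4), w(-3)) - 87)**2 = ((-12 + 4*(1 + 4))/(-11 + (2 + 2*(-3)**2)) - 87)**2 = ((-12 + 4*5)/(-11 + (2 + 2*9)) - 87)**2 = ((-12 + 20)/(-11 + (2 + 18)) - 87)**2 = (8/(-11 + 20) - 87)**2 = (8/9 - 87)**2 = (-775/9)**2 = 600625/81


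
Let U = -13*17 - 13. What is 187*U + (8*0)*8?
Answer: -43758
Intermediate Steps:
U = -234 (U = -221 - 13 = -234)
187*U + (8*0)*8 = 187*(-234) + (8*0)*8 = -43758 + 0*8 = -43758 + 0 = -43758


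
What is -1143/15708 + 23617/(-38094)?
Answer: -9869459/14247156 ≈ -0.69273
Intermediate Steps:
-1143/15708 + 23617/(-38094) = -1143*1/15708 + 23617*(-1/38094) = -381/5236 - 23617/38094 = -9869459/14247156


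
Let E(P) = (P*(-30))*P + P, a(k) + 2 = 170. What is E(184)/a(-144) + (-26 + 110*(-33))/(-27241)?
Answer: -3457814041/572061 ≈ -6044.5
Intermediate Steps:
a(k) = 168 (a(k) = -2 + 170 = 168)
E(P) = P - 30*P² (E(P) = (-30*P)*P + P = -30*P² + P = P - 30*P²)
E(184)/a(-144) + (-26 + 110*(-33))/(-27241) = (184*(1 - 30*184))/168 + (-26 + 110*(-33))/(-27241) = (184*(1 - 5520))*(1/168) + (-26 - 3630)*(-1/27241) = (184*(-5519))*(1/168) - 3656*(-1/27241) = -1015496*1/168 + 3656/27241 = -126937/21 + 3656/27241 = -3457814041/572061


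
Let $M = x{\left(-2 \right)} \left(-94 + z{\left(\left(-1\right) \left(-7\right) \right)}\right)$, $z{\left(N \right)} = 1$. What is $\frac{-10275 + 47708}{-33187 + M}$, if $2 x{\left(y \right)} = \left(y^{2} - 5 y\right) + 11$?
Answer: $- \frac{74866}{68699} \approx -1.0898$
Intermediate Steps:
$x{\left(y \right)} = \frac{11}{2} + \frac{y^{2}}{2} - \frac{5 y}{2}$ ($x{\left(y \right)} = \frac{\left(y^{2} - 5 y\right) + 11}{2} = \frac{11 + y^{2} - 5 y}{2} = \frac{11}{2} + \frac{y^{2}}{2} - \frac{5 y}{2}$)
$M = - \frac{2325}{2}$ ($M = \left(\frac{11}{2} + \frac{\left(-2\right)^{2}}{2} - -5\right) \left(-94 + 1\right) = \left(\frac{11}{2} + \frac{1}{2} \cdot 4 + 5\right) \left(-93\right) = \left(\frac{11}{2} + 2 + 5\right) \left(-93\right) = \frac{25}{2} \left(-93\right) = - \frac{2325}{2} \approx -1162.5$)
$\frac{-10275 + 47708}{-33187 + M} = \frac{-10275 + 47708}{-33187 - \frac{2325}{2}} = \frac{37433}{- \frac{68699}{2}} = 37433 \left(- \frac{2}{68699}\right) = - \frac{74866}{68699}$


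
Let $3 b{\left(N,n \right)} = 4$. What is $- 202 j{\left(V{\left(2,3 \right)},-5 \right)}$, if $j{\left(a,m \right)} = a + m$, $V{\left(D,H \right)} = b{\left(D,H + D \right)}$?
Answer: $\frac{2222}{3} \approx 740.67$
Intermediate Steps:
$b{\left(N,n \right)} = \frac{4}{3}$ ($b{\left(N,n \right)} = \frac{1}{3} \cdot 4 = \frac{4}{3}$)
$V{\left(D,H \right)} = \frac{4}{3}$
$- 202 j{\left(V{\left(2,3 \right)},-5 \right)} = - 202 \left(\frac{4}{3} - 5\right) = \left(-202\right) \left(- \frac{11}{3}\right) = \frac{2222}{3}$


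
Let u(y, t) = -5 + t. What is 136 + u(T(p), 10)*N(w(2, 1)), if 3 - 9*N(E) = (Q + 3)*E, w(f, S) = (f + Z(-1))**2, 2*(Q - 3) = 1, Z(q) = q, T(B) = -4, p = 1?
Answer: 2413/18 ≈ 134.06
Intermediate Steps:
Q = 7/2 (Q = 3 + (1/2)*1 = 3 + 1/2 = 7/2 ≈ 3.5000)
w(f, S) = (-1 + f)**2 (w(f, S) = (f - 1)**2 = (-1 + f)**2)
N(E) = 1/3 - 13*E/18 (N(E) = 1/3 - (7/2 + 3)*E/9 = 1/3 - 13*E/18)
136 + u(T(p), 10)*N(w(2, 1)) = 136 + (-5 + 10)*(1/3 - 13*(-1 + 2)**2/18) = 136 + 5*(1/3 - 13/18*1**2) = 136 + 5*(1/3 - 13/18*1) = 136 + 5*(1/3 - 13/18) = 136 + 5*(-7/18) = 136 - 35/18 = 2413/18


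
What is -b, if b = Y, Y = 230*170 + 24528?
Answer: -63628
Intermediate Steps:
Y = 63628 (Y = 39100 + 24528 = 63628)
b = 63628
-b = -1*63628 = -63628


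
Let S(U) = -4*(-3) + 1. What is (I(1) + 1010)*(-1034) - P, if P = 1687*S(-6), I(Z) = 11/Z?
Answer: -1077645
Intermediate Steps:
S(U) = 13 (S(U) = 12 + 1 = 13)
P = 21931 (P = 1687*13 = 21931)
(I(1) + 1010)*(-1034) - P = (11/1 + 1010)*(-1034) - 1*21931 = (11*1 + 1010)*(-1034) - 21931 = (11 + 1010)*(-1034) - 21931 = 1021*(-1034) - 21931 = -1055714 - 21931 = -1077645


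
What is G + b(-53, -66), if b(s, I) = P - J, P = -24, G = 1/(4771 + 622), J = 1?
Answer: -134824/5393 ≈ -25.000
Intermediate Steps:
G = 1/5393 ≈ 0.00018543
b(s, I) = -25 (b(s, I) = -24 - 1*1 = -24 - 1 = -25)
G + b(-53, -66) = 1/5393 - 25 = -134824/5393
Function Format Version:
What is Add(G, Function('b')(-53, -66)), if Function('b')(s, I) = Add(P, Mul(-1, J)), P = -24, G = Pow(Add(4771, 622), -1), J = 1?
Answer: Rational(-134824, 5393) ≈ -25.000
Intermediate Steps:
G = Rational(1, 5393) (G = Pow(5393, -1) = Rational(1, 5393) ≈ 0.00018543)
Function('b')(s, I) = -25 (Function('b')(s, I) = Add(-24, Mul(-1, 1)) = Add(-24, -1) = -25)
Add(G, Function('b')(-53, -66)) = Add(Rational(1, 5393), -25) = Rational(-134824, 5393)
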